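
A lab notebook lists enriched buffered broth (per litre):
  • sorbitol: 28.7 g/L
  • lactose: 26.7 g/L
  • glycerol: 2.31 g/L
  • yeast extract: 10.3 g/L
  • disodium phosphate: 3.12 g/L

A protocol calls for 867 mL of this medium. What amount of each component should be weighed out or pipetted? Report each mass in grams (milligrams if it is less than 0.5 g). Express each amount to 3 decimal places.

Working volume: 867 mL = 0.867 L.
sorbitol: 28.7 g/L × 0.867 L = 24.883 g
lactose: 26.7 g/L × 0.867 L = 23.149 g
glycerol: 2.31 g/L × 0.867 L = 2.003 g
yeast extract: 10.3 g/L × 0.867 L = 8.930 g
disodium phosphate: 3.12 g/L × 0.867 L = 2.705 g

sorbitol 24.883 g; lactose 23.149 g; glycerol 2.003 g; yeast extract 8.930 g; disodium phosphate 2.705 g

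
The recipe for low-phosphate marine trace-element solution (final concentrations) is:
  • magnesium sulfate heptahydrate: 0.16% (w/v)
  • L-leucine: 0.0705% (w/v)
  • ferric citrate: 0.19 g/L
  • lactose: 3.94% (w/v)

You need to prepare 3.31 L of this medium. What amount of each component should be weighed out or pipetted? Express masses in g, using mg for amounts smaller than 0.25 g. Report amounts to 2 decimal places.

magnesium sulfate heptahydrate 5.30 g; L-leucine 2.33 g; ferric citrate 0.63 g; lactose 130.41 g

Working volume: 3.31 L.
magnesium sulfate heptahydrate: 0.16% w/v = 1.6 g/L → 1.6 × 3.31 L = 5.30 g
L-leucine: 0.0705% w/v = 0.705 g/L → 0.705 × 3.31 L = 2.33 g
ferric citrate: 0.19 g/L × 3.31 L = 0.63 g
lactose: 3.94 g per 100 mL × 3310 mL ÷ 100 = 130.41 g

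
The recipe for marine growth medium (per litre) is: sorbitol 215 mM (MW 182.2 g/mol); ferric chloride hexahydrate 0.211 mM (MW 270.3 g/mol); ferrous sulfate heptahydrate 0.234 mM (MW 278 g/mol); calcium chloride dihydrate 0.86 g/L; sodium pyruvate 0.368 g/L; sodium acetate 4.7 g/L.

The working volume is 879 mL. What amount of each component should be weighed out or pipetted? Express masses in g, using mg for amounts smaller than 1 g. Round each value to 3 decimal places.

sorbitol 34.433 g; ferric chloride hexahydrate 50.132 mg; ferrous sulfate heptahydrate 57.181 mg; calcium chloride dihydrate 755.940 mg; sodium pyruvate 323.472 mg; sodium acetate 4.131 g

Scale factor relative to 1 L: 0.879.
sorbitol: 215 mmol/L × 182.2 g/mol × 0.879 L ÷ 1000 = 34.433 g
ferric chloride hexahydrate: 0.211 mmol/L × 270.3 mg/mmol × 0.879 L = 50.132 mg
ferrous sulfate heptahydrate: 0.234 mmol/L × 278 mg/mmol × 0.879 L = 57.181 mg
calcium chloride dihydrate: 0.86 g/L × 0.879 L = 0.75594 g = 755.940 mg
sodium pyruvate: 0.368 g/L × 0.879 L = 0.323472 g = 323.472 mg
sodium acetate: 4.7 g/L × 0.879 L = 4.131 g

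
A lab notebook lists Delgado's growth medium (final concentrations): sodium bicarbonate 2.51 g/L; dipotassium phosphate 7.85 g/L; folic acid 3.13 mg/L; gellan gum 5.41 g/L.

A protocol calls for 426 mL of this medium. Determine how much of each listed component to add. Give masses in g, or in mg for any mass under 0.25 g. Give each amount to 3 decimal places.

Working volume: 426 mL = 0.426 L.
sodium bicarbonate: 2.51 g/L × 0.426 L = 1.069 g
dipotassium phosphate: 7.85 g/L × 0.426 L = 3.344 g
folic acid: 3.13 mg/L × 0.426 L = 1.333 mg
gellan gum: 5.41 g/L × 0.426 L = 2.305 g

sodium bicarbonate 1.069 g; dipotassium phosphate 3.344 g; folic acid 1.333 mg; gellan gum 2.305 g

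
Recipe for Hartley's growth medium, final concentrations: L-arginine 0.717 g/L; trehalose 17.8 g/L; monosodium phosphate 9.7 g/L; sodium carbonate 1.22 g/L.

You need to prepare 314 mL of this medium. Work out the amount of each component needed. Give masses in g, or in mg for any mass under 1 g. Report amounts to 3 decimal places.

Target volume = 314 mL = 0.314 L.
L-arginine: 0.717 g/L × 0.314 L = 0.225138 g = 225.138 mg
trehalose: 17.8 g/L × 0.314 L = 5.589 g
monosodium phosphate: 9.7 g/L × 0.314 L = 3.046 g
sodium carbonate: 1.22 g/L × 0.314 L = 0.38308 g = 383.080 mg

L-arginine 225.138 mg; trehalose 5.589 g; monosodium phosphate 3.046 g; sodium carbonate 383.080 mg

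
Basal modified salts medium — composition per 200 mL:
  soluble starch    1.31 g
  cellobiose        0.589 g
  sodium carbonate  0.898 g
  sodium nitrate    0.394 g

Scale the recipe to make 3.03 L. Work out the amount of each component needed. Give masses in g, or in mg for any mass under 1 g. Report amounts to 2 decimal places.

Scale factor = 3030 mL / 200 mL = 15.15.
soluble starch: 1.31 g × (3030 mL / 200 mL) = 19.85 g
cellobiose: 0.589 g × (3030 mL / 200 mL) = 8.92 g
sodium carbonate: 0.898 g × (3030 mL / 200 mL) = 13.60 g
sodium nitrate: 0.394 g × (3030 mL / 200 mL) = 5.97 g

soluble starch 19.85 g; cellobiose 8.92 g; sodium carbonate 13.60 g; sodium nitrate 5.97 g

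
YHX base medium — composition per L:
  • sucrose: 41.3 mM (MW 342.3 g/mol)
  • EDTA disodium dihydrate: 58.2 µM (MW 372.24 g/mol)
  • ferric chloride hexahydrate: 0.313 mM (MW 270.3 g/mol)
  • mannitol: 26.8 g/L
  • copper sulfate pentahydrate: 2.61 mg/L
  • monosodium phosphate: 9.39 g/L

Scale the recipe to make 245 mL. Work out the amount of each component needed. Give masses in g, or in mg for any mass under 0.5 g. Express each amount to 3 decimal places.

sucrose 3.464 g; EDTA disodium dihydrate 5.308 mg; ferric chloride hexahydrate 20.728 mg; mannitol 6.566 g; copper sulfate pentahydrate 0.639 mg; monosodium phosphate 2.301 g

Working volume: 245 mL = 0.245 L.
sucrose: 41.3 mmol/L × 342.3 g/mol × 0.245 L ÷ 1000 = 3.464 g
EDTA disodium dihydrate: 58.2 µmol/L × 372.24 g/mol × 0.245 L ÷ 1000 = 5.308 mg
ferric chloride hexahydrate: 0.313 mmol/L × 270.3 mg/mmol × 0.245 L = 20.728 mg
mannitol: 26.8 g/L × 0.245 L = 6.566 g
copper sulfate pentahydrate: 2.61 mg/L × 0.245 L = 0.639 mg
monosodium phosphate: 9.39 g/L × 0.245 L = 2.301 g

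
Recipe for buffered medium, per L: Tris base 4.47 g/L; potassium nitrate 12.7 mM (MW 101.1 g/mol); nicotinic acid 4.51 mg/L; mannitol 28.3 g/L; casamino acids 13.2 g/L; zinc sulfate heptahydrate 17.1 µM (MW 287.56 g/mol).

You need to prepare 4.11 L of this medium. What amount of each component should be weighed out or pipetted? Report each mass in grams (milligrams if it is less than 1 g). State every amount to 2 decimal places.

Tris base 18.37 g; potassium nitrate 5.28 g; nicotinic acid 18.54 mg; mannitol 116.31 g; casamino acids 54.25 g; zinc sulfate heptahydrate 20.21 mg

Working volume: 4.11 L.
Tris base: 4.47 g/L × 4.11 L = 18.37 g
potassium nitrate: 12.7 mmol/L × 101.1 g/mol × 4.11 L ÷ 1000 = 5.28 g
nicotinic acid: 4.51 mg/L × 4.11 L = 18.54 mg
mannitol: 28.3 g/L × 4.11 L = 116.31 g
casamino acids: 13.2 g/L × 4.11 L = 54.25 g
zinc sulfate heptahydrate: 17.1 µmol/L × 287.56 g/mol × 4.11 L ÷ 1000 = 20.21 mg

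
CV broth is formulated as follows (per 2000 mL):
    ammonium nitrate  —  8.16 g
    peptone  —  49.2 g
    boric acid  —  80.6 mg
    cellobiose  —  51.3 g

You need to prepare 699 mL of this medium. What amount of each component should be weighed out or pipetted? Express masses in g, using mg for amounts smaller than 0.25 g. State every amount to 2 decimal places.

Scale factor = 699 mL / 2000 mL = 0.3495.
ammonium nitrate: 8.16 g × (699 mL / 2000 mL) = 2.85 g
peptone: 49.2 g × (699 mL / 2000 mL) = 17.20 g
boric acid: 80.6 mg × (699 mL / 2000 mL) = 28.17 mg
cellobiose: 51.3 g × (699 mL / 2000 mL) = 17.93 g

ammonium nitrate 2.85 g; peptone 17.20 g; boric acid 28.17 mg; cellobiose 17.93 g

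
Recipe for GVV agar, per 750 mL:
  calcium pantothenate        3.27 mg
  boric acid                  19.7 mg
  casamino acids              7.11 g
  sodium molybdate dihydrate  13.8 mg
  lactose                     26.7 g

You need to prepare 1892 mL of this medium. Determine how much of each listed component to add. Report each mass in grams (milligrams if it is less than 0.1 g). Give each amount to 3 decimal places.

calcium pantothenate 8.249 mg; boric acid 49.697 mg; casamino acids 17.936 g; sodium molybdate dihydrate 34.813 mg; lactose 67.355 g

Scale factor = 1892 mL / 750 mL = 2.52267.
calcium pantothenate: 3.27 mg × (1892 mL / 750 mL) = 8.249 mg
boric acid: 19.7 mg × (1892 mL / 750 mL) = 49.697 mg
casamino acids: 7.11 g × (1892 mL / 750 mL) = 17.936 g
sodium molybdate dihydrate: 13.8 mg × (1892 mL / 750 mL) = 34.813 mg
lactose: 26.7 g × (1892 mL / 750 mL) = 67.355 g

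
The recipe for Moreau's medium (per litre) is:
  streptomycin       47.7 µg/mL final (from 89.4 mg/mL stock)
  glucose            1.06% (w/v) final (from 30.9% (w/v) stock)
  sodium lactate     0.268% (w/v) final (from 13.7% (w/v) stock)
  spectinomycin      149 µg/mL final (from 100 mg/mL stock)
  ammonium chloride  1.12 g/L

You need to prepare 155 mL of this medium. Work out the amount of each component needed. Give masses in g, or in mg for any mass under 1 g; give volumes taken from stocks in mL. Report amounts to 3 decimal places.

streptomycin 0.083 mL; glucose 5.317 mL; sodium lactate 3.032 mL; spectinomycin 0.231 mL; ammonium chloride 173.600 mg

Scale factor relative to 1 L: 0.155.
streptomycin: dilute stock: 47.7 µg/mL × 155 mL ÷ 89400 µg/mL = 0.083 mL
glucose: V = C2·V2/C1 = 1.06% ÷ 30.9% × 155 mL = 5.317 mL
sodium lactate: V = C2·V2/C1 = 0.268% ÷ 13.7% × 155 mL = 3.032 mL
spectinomycin: C1V1 = C2V2 → 149 µg/mL × 155 mL ÷ 100000 µg/mL = 0.231 mL
ammonium chloride: 1.12 g/L × 0.155 L = 0.1736 g = 173.600 mg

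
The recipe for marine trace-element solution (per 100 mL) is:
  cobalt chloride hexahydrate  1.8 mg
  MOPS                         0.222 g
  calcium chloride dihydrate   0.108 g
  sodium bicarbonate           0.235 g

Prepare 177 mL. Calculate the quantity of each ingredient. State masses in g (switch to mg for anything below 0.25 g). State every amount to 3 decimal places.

Scale factor = 177 mL / 100 mL = 1.77.
cobalt chloride hexahydrate: 1.8 mg × (177 mL / 100 mL) = 3.186 mg
MOPS: 0.222 g × (177 mL / 100 mL) = 0.393 g
calcium chloride dihydrate: 0.108 g × (177 mL / 100 mL) = 0.19116 g = 191.160 mg
sodium bicarbonate: 0.235 g × (177 mL / 100 mL) = 0.416 g

cobalt chloride hexahydrate 3.186 mg; MOPS 0.393 g; calcium chloride dihydrate 191.160 mg; sodium bicarbonate 0.416 g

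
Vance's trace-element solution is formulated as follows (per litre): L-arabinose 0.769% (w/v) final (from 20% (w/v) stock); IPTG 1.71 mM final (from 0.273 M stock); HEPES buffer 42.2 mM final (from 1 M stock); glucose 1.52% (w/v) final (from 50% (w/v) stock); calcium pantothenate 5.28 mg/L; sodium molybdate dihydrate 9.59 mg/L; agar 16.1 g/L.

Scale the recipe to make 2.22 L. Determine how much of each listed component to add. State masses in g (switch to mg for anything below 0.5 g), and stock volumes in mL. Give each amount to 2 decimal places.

Scale factor relative to 1 L: 2.22.
L-arabinose: V = C2·V2/C1 = 0.769% ÷ 20% × 2220 mL = 85.36 mL
IPTG: dilute stock: 1.71 mM × 2220 mL ÷ 273 mM = 13.91 mL
HEPES buffer: V = C2·V2/C1 = 42.2 mM × 2220 mL ÷ 1000 mM = 93.68 mL
glucose: V = C2·V2/C1 = 1.52% ÷ 50% × 2220 mL = 67.49 mL
calcium pantothenate: 5.28 mg/L × 2.22 L = 11.72 mg
sodium molybdate dihydrate: 9.59 mg/L × 2.22 L = 21.29 mg
agar: 16.1 g/L × 2.22 L = 35.74 g

L-arabinose 85.36 mL; IPTG 13.91 mL; HEPES buffer 93.68 mL; glucose 67.49 mL; calcium pantothenate 11.72 mg; sodium molybdate dihydrate 21.29 mg; agar 35.74 g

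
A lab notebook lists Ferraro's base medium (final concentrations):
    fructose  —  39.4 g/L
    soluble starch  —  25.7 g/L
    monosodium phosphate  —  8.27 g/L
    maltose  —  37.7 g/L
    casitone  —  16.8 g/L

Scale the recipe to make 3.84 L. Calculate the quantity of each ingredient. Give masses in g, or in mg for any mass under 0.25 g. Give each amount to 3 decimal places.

fructose 151.296 g; soluble starch 98.688 g; monosodium phosphate 31.757 g; maltose 144.768 g; casitone 64.512 g

Working volume: 3.84 L.
fructose: 39.4 g/L × 3.84 L = 151.296 g
soluble starch: 25.7 g/L × 3.84 L = 98.688 g
monosodium phosphate: 8.27 g/L × 3.84 L = 31.757 g
maltose: 37.7 g/L × 3.84 L = 144.768 g
casitone: 16.8 g/L × 3.84 L = 64.512 g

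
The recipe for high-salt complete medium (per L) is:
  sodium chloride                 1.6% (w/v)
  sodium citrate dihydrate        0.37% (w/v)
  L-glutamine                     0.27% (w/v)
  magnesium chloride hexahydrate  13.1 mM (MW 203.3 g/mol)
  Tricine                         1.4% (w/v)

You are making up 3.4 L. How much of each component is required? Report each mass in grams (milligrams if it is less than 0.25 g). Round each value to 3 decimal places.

Scale factor relative to 1 L: 3.4.
sodium chloride: 1.6% w/v = 16 g/L → 16 × 3.4 L = 54.400 g
sodium citrate dihydrate: 0.37% w/v = 3.7 g/L → 3.7 × 3.4 L = 12.580 g
L-glutamine: 0.27% w/v = 2.7 g/L → 2.7 × 3.4 L = 9.180 g
magnesium chloride hexahydrate: 13.1 mmol/L × 203.3 g/mol × 3.4 L ÷ 1000 = 9.055 g
Tricine: 1.4% w/v = 14 g/L → 14 × 3.4 L = 47.600 g

sodium chloride 54.400 g; sodium citrate dihydrate 12.580 g; L-glutamine 9.180 g; magnesium chloride hexahydrate 9.055 g; Tricine 47.600 g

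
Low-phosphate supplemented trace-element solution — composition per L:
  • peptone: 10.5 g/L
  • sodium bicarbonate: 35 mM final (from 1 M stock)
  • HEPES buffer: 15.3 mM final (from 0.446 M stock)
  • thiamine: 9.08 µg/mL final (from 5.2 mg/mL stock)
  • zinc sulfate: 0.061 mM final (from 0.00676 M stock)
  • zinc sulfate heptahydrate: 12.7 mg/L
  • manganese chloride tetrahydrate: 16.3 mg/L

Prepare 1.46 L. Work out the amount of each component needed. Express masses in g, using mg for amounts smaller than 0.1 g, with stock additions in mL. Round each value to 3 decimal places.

Working volume: 1.46 L.
peptone: 10.5 g/L × 1.46 L = 15.330 g
sodium bicarbonate: C1V1 = C2V2 → 35 mM × 1460 mL ÷ 1000 mM = 51.100 mL
HEPES buffer: dilute stock: 15.3 mM × 1460 mL ÷ 446 mM = 50.085 mL
thiamine: V = C2·V2/C1 = 9.08 µg/mL × 1460 mL ÷ 5200 µg/mL = 2.549 mL
zinc sulfate: C1V1 = C2V2 → 0.061 mM × 1460 mL ÷ 6.76 mM = 13.175 mL
zinc sulfate heptahydrate: 12.7 mg/L × 1.46 L = 18.542 mg
manganese chloride tetrahydrate: 16.3 mg/L × 1.46 L = 23.798 mg

peptone 15.330 g; sodium bicarbonate 51.100 mL; HEPES buffer 50.085 mL; thiamine 2.549 mL; zinc sulfate 13.175 mL; zinc sulfate heptahydrate 18.542 mg; manganese chloride tetrahydrate 23.798 mg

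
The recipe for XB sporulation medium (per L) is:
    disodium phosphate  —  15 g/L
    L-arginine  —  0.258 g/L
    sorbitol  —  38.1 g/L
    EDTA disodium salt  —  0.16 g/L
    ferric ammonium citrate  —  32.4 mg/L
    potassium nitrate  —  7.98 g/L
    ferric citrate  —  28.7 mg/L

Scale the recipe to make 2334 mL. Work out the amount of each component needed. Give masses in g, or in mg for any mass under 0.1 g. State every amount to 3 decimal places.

Target volume = 2334 mL = 2.334 L.
disodium phosphate: 15 g/L × 2.334 L = 35.010 g
L-arginine: 0.258 g/L × 2.334 L = 0.602 g
sorbitol: 38.1 g/L × 2.334 L = 88.925 g
EDTA disodium salt: 0.16 g/L × 2.334 L = 0.373 g
ferric ammonium citrate: 32.4 mg/L × 2.334 L = 75.622 mg
potassium nitrate: 7.98 g/L × 2.334 L = 18.625 g
ferric citrate: 28.7 mg/L × 2.334 L = 66.986 mg

disodium phosphate 35.010 g; L-arginine 0.602 g; sorbitol 88.925 g; EDTA disodium salt 0.373 g; ferric ammonium citrate 75.622 mg; potassium nitrate 18.625 g; ferric citrate 66.986 mg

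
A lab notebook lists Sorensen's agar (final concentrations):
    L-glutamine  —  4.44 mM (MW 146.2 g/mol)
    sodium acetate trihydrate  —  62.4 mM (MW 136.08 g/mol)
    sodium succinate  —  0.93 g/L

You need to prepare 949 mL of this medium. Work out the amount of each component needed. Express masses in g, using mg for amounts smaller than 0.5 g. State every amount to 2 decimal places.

Working volume: 949 mL = 0.949 L.
L-glutamine: 4.44 mmol/L × 146.2 g/mol × 0.949 L ÷ 1000 = 0.62 g
sodium acetate trihydrate: 62.4 mmol/L × 136.08 g/mol × 0.949 L ÷ 1000 = 8.06 g
sodium succinate: 0.93 g/L × 0.949 L = 0.88 g

L-glutamine 0.62 g; sodium acetate trihydrate 8.06 g; sodium succinate 0.88 g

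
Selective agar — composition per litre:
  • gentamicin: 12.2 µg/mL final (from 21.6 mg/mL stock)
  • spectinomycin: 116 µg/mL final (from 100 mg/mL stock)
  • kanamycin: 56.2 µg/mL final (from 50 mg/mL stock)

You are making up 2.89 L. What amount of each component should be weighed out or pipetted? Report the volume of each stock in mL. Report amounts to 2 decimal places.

Working volume: 2.89 L.
gentamicin: dilute stock: 12.2 µg/mL × 2890 mL ÷ 21600 µg/mL = 1.63 mL
spectinomycin: dilute stock: 116 µg/mL × 2890 mL ÷ 100000 µg/mL = 3.35 mL
kanamycin: dilute stock: 56.2 µg/mL × 2890 mL ÷ 50000 µg/mL = 3.25 mL

gentamicin 1.63 mL; spectinomycin 3.35 mL; kanamycin 3.25 mL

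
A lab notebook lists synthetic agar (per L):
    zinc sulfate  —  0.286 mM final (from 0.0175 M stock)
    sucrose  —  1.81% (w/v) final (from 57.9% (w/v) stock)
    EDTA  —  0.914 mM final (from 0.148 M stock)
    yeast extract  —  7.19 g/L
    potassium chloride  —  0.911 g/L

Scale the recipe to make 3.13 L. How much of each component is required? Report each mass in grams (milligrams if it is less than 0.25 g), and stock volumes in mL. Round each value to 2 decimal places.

zinc sulfate 51.15 mL; sucrose 97.85 mL; EDTA 19.33 mL; yeast extract 22.50 g; potassium chloride 2.85 g

Working volume: 3.13 L.
zinc sulfate: C1V1 = C2V2 → 0.286 mM × 3130 mL ÷ 17.5 mM = 51.15 mL
sucrose: V = C2·V2/C1 = 1.81% ÷ 57.9% × 3130 mL = 97.85 mL
EDTA: dilute stock: 0.914 mM × 3130 mL ÷ 148 mM = 19.33 mL
yeast extract: 7.19 g/L × 3.13 L = 22.50 g
potassium chloride: 0.911 g/L × 3.13 L = 2.85 g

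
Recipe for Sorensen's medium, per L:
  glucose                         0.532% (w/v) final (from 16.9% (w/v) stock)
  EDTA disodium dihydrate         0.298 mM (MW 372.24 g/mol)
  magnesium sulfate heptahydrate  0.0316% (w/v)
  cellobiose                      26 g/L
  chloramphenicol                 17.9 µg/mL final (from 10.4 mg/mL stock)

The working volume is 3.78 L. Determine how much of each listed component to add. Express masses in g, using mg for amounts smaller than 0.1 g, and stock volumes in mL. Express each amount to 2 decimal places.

glucose 118.99 mL; EDTA disodium dihydrate 0.42 g; magnesium sulfate heptahydrate 1.19 g; cellobiose 98.28 g; chloramphenicol 6.51 mL

Working volume: 3.78 L.
glucose: C1V1 = C2V2 → 0.532% ÷ 16.9% × 3780 mL = 118.99 mL
EDTA disodium dihydrate: 0.298 mmol/L × 372.24 g/mol × 3.78 L ÷ 1000 = 0.42 g
magnesium sulfate heptahydrate: 0.0316 g per 100 mL × 3780 mL ÷ 100 = 1.19 g
cellobiose: 26 g/L × 3.78 L = 98.28 g
chloramphenicol: dilute stock: 17.9 µg/mL × 3780 mL ÷ 10400 µg/mL = 6.51 mL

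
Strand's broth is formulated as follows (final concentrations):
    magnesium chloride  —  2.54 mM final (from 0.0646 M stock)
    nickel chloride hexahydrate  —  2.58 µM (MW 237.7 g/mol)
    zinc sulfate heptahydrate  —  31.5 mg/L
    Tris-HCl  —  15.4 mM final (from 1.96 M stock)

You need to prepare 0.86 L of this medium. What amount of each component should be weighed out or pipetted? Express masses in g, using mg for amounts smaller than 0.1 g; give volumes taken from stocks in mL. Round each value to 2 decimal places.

Scale factor relative to 1 L: 0.86.
magnesium chloride: V = C2·V2/C1 = 2.54 mM × 860 mL ÷ 64.6 mM = 33.81 mL
nickel chloride hexahydrate: 2.58 µmol/L × 237.7 g/mol × 0.86 L ÷ 1000 = 0.53 mg
zinc sulfate heptahydrate: 31.5 mg/L × 0.86 L = 27.09 mg
Tris-HCl: V = C2·V2/C1 = 15.4 mM × 860 mL ÷ 1960 mM = 6.76 mL

magnesium chloride 33.81 mL; nickel chloride hexahydrate 0.53 mg; zinc sulfate heptahydrate 27.09 mg; Tris-HCl 6.76 mL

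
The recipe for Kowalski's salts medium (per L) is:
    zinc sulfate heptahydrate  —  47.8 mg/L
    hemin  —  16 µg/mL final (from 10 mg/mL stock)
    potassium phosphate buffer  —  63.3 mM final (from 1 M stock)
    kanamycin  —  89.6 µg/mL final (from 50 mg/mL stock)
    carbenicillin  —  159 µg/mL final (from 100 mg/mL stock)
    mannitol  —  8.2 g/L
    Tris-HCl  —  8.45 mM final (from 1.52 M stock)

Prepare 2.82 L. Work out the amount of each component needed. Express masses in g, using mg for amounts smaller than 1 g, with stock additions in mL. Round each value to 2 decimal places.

Scale factor relative to 1 L: 2.82.
zinc sulfate heptahydrate: 47.8 mg/L × 2.82 L = 134.80 mg
hemin: C1V1 = C2V2 → 16 µg/mL × 2820 mL ÷ 10000 µg/mL = 4.51 mL
potassium phosphate buffer: V = C2·V2/C1 = 63.3 mM × 2820 mL ÷ 1000 mM = 178.51 mL
kanamycin: dilute stock: 89.6 µg/mL × 2820 mL ÷ 50000 µg/mL = 5.05 mL
carbenicillin: V = C2·V2/C1 = 159 µg/mL × 2820 mL ÷ 100000 µg/mL = 4.48 mL
mannitol: 8.2 g/L × 2.82 L = 23.12 g
Tris-HCl: dilute stock: 8.45 mM × 2820 mL ÷ 1520 mM = 15.68 mL

zinc sulfate heptahydrate 134.80 mg; hemin 4.51 mL; potassium phosphate buffer 178.51 mL; kanamycin 5.05 mL; carbenicillin 4.48 mL; mannitol 23.12 g; Tris-HCl 15.68 mL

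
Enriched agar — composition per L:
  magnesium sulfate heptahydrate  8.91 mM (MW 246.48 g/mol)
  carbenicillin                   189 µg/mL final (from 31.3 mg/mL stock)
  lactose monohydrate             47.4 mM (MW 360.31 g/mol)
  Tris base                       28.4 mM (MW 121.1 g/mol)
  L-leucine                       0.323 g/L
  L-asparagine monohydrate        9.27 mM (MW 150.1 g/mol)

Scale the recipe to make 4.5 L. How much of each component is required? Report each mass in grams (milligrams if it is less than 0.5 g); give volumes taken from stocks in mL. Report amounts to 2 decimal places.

magnesium sulfate heptahydrate 9.88 g; carbenicillin 27.17 mL; lactose monohydrate 76.85 g; Tris base 15.48 g; L-leucine 1.45 g; L-asparagine monohydrate 6.26 g

Working volume: 4.5 L.
magnesium sulfate heptahydrate: 8.91 mmol/L × 246.48 g/mol × 4.5 L ÷ 1000 = 9.88 g
carbenicillin: dilute stock: 189 µg/mL × 4500 mL ÷ 31300 µg/mL = 27.17 mL
lactose monohydrate: 47.4 mmol/L × 360.31 g/mol × 4.5 L ÷ 1000 = 76.85 g
Tris base: 28.4 mmol/L × 121.1 g/mol × 4.5 L ÷ 1000 = 15.48 g
L-leucine: 0.323 g/L × 4.5 L = 1.45 g
L-asparagine monohydrate: 9.27 mmol/L × 150.1 g/mol × 4.5 L ÷ 1000 = 6.26 g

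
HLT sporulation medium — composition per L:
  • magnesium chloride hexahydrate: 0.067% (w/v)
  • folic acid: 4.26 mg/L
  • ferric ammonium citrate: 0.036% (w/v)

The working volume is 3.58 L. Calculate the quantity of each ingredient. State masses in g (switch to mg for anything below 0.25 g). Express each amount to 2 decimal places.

magnesium chloride hexahydrate 2.40 g; folic acid 15.25 mg; ferric ammonium citrate 1.29 g

Working volume: 3.58 L.
magnesium chloride hexahydrate: 0.067 g per 100 mL × 3580 mL ÷ 100 = 2.40 g
folic acid: 4.26 mg/L × 3.58 L = 15.25 mg
ferric ammonium citrate: 0.036% w/v = 0.36 g/L → 0.36 × 3.58 L = 1.29 g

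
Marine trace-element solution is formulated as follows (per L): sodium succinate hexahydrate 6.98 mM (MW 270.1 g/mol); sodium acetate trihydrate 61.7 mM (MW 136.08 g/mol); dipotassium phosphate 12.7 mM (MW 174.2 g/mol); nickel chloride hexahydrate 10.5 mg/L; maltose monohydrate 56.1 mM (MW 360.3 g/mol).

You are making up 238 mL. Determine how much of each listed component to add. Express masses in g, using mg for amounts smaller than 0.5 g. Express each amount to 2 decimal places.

sodium succinate hexahydrate 448.70 mg; sodium acetate trihydrate 2.00 g; dipotassium phosphate 0.53 g; nickel chloride hexahydrate 2.50 mg; maltose monohydrate 4.81 g

Target volume = 238 mL = 0.238 L.
sodium succinate hexahydrate: 6.98 mmol/L × 270.1 mg/mmol × 0.238 L = 448.70 mg
sodium acetate trihydrate: 61.7 mmol/L × 136.08 g/mol × 0.238 L ÷ 1000 = 2.00 g
dipotassium phosphate: 12.7 mmol/L × 174.2 g/mol × 0.238 L ÷ 1000 = 0.53 g
nickel chloride hexahydrate: 10.5 mg/L × 0.238 L = 2.50 mg
maltose monohydrate: 56.1 mmol/L × 360.3 g/mol × 0.238 L ÷ 1000 = 4.81 g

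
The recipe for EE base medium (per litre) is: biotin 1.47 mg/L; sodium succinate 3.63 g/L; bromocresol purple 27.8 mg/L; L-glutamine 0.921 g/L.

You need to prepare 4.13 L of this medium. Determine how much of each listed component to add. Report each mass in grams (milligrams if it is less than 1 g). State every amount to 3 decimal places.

biotin 6.071 mg; sodium succinate 14.992 g; bromocresol purple 114.814 mg; L-glutamine 3.804 g

Working volume: 4.13 L.
biotin: 1.47 mg/L × 4.13 L = 6.071 mg
sodium succinate: 3.63 g/L × 4.13 L = 14.992 g
bromocresol purple: 27.8 mg/L × 4.13 L = 114.814 mg
L-glutamine: 0.921 g/L × 4.13 L = 3.804 g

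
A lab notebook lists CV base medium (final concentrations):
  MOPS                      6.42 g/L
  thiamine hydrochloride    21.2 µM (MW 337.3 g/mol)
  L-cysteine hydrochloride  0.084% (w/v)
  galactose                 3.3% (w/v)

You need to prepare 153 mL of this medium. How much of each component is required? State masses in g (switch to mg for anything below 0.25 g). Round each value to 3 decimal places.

MOPS 0.982 g; thiamine hydrochloride 1.094 mg; L-cysteine hydrochloride 128.520 mg; galactose 5.049 g

Target volume = 153 mL = 0.153 L.
MOPS: 6.42 g/L × 0.153 L = 0.982 g
thiamine hydrochloride: 21.2 µmol/L × 337.3 g/mol × 0.153 L ÷ 1000 = 1.094 mg
L-cysteine hydrochloride: 0.084 g per 100 mL × 153 mL ÷ 100 = 0.12852 g = 128.520 mg
galactose: 3.3% w/v = 33 g/L → 33 × 0.153 L = 5.049 g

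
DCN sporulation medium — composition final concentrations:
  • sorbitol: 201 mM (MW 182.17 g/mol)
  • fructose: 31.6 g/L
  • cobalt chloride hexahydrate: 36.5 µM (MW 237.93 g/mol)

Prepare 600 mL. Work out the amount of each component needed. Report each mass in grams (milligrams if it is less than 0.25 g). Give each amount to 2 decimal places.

Target volume = 600 mL = 0.6 L.
sorbitol: 201 mmol/L × 182.17 g/mol × 0.6 L ÷ 1000 = 21.97 g
fructose: 31.6 g/L × 0.6 L = 18.96 g
cobalt chloride hexahydrate: 36.5 µmol/L × 237.93 g/mol × 0.6 L ÷ 1000 = 5.21 mg

sorbitol 21.97 g; fructose 18.96 g; cobalt chloride hexahydrate 5.21 mg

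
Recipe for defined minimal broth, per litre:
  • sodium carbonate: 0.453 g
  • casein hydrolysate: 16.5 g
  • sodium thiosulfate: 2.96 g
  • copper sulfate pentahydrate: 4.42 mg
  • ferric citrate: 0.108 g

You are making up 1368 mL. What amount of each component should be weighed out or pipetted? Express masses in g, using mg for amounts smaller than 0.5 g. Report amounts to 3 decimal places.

Ratio of target to recipe volume: 1368 / 1000 = 1.368.
sodium carbonate: 0.453 g × (1368 mL / 1000 mL) = 0.620 g
casein hydrolysate: 16.5 g × (1368 mL / 1000 mL) = 22.572 g
sodium thiosulfate: 2.96 g × (1368 mL / 1000 mL) = 4.049 g
copper sulfate pentahydrate: 4.42 mg × (1368 mL / 1000 mL) = 6.047 mg
ferric citrate: 0.108 g × (1368 mL / 1000 mL) = 0.147744 g = 147.744 mg

sodium carbonate 0.620 g; casein hydrolysate 22.572 g; sodium thiosulfate 4.049 g; copper sulfate pentahydrate 6.047 mg; ferric citrate 147.744 mg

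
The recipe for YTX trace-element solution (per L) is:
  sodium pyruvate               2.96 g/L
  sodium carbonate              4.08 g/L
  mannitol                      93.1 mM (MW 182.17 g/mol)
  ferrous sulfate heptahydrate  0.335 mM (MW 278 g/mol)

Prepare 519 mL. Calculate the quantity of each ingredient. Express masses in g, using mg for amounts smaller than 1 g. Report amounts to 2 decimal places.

Working volume: 519 mL = 0.519 L.
sodium pyruvate: 2.96 g/L × 0.519 L = 1.54 g
sodium carbonate: 4.08 g/L × 0.519 L = 2.12 g
mannitol: 93.1 mmol/L × 182.17 g/mol × 0.519 L ÷ 1000 = 8.80 g
ferrous sulfate heptahydrate: 0.335 mmol/L × 278 mg/mmol × 0.519 L = 48.33 mg

sodium pyruvate 1.54 g; sodium carbonate 2.12 g; mannitol 8.80 g; ferrous sulfate heptahydrate 48.33 mg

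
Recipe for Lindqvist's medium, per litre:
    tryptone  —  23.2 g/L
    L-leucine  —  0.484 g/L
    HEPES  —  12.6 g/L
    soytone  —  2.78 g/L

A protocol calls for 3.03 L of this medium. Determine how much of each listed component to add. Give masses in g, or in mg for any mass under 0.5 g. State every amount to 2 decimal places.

Scale factor relative to 1 L: 3.03.
tryptone: 23.2 g/L × 3.03 L = 70.30 g
L-leucine: 0.484 g/L × 3.03 L = 1.47 g
HEPES: 12.6 g/L × 3.03 L = 38.18 g
soytone: 2.78 g/L × 3.03 L = 8.42 g

tryptone 70.30 g; L-leucine 1.47 g; HEPES 38.18 g; soytone 8.42 g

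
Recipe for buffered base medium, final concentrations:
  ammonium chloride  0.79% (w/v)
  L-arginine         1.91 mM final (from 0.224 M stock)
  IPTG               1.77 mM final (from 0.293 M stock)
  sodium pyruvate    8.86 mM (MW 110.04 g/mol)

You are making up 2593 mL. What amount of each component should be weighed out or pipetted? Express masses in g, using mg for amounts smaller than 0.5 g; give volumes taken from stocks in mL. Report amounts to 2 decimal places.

Target volume = 2593 mL = 2.593 L.
ammonium chloride: 0.79% w/v = 7.9 g/L → 7.9 × 2.593 L = 20.48 g
L-arginine: C1V1 = C2V2 → 1.91 mM × 2593 mL ÷ 224 mM = 22.11 mL
IPTG: dilute stock: 1.77 mM × 2593 mL ÷ 293 mM = 15.66 mL
sodium pyruvate: 8.86 mmol/L × 110.04 g/mol × 2.593 L ÷ 1000 = 2.53 g

ammonium chloride 20.48 g; L-arginine 22.11 mL; IPTG 15.66 mL; sodium pyruvate 2.53 g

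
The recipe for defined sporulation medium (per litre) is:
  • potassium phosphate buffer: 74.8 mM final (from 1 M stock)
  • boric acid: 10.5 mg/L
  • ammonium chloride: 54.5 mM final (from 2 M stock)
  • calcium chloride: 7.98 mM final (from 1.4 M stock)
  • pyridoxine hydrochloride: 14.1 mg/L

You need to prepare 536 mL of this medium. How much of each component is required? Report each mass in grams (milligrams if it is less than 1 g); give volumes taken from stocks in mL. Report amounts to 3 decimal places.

potassium phosphate buffer 40.093 mL; boric acid 5.628 mg; ammonium chloride 14.606 mL; calcium chloride 3.055 mL; pyridoxine hydrochloride 7.558 mg

Target volume = 536 mL = 0.536 L.
potassium phosphate buffer: dilute stock: 74.8 mM × 536 mL ÷ 1000 mM = 40.093 mL
boric acid: 10.5 mg/L × 0.536 L = 5.628 mg
ammonium chloride: C1V1 = C2V2 → 54.5 mM × 536 mL ÷ 2000 mM = 14.606 mL
calcium chloride: C1V1 = C2V2 → 7.98 mM × 536 mL ÷ 1400 mM = 3.055 mL
pyridoxine hydrochloride: 14.1 mg/L × 0.536 L = 7.558 mg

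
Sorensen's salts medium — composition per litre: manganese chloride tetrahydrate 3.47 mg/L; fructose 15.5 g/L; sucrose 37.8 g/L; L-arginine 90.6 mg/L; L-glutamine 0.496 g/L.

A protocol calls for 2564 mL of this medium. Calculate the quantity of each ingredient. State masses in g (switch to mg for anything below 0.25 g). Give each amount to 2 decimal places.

manganese chloride tetrahydrate 8.90 mg; fructose 39.74 g; sucrose 96.92 g; L-arginine 232.30 mg; L-glutamine 1.27 g

Working volume: 2564 mL = 2.564 L.
manganese chloride tetrahydrate: 3.47 mg/L × 2.564 L = 8.90 mg
fructose: 15.5 g/L × 2.564 L = 39.74 g
sucrose: 37.8 g/L × 2.564 L = 96.92 g
L-arginine: 90.6 mg/L × 2.564 L = 232.30 mg
L-glutamine: 0.496 g/L × 2.564 L = 1.27 g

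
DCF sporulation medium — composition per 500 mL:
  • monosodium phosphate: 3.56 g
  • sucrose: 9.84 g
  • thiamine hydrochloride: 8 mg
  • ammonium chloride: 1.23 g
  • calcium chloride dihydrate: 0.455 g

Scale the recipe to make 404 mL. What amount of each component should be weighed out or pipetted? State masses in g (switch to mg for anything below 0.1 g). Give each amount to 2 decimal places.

monosodium phosphate 2.88 g; sucrose 7.95 g; thiamine hydrochloride 6.46 mg; ammonium chloride 0.99 g; calcium chloride dihydrate 0.37 g

Ratio of target to recipe volume: 404 / 500 = 0.808.
monosodium phosphate: 3.56 g × (404 mL / 500 mL) = 2.88 g
sucrose: 9.84 g × (404 mL / 500 mL) = 7.95 g
thiamine hydrochloride: 8 mg × (404 mL / 500 mL) = 6.46 mg
ammonium chloride: 1.23 g × (404 mL / 500 mL) = 0.99 g
calcium chloride dihydrate: 0.455 g × (404 mL / 500 mL) = 0.37 g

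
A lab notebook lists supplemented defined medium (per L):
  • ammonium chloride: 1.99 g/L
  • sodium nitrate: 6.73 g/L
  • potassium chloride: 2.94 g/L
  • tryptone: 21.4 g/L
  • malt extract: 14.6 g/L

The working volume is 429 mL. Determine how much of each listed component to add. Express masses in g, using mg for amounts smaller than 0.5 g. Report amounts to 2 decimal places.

Scale factor relative to 1 L: 0.429.
ammonium chloride: 1.99 g/L × 0.429 L = 0.85 g
sodium nitrate: 6.73 g/L × 0.429 L = 2.89 g
potassium chloride: 2.94 g/L × 0.429 L = 1.26 g
tryptone: 21.4 g/L × 0.429 L = 9.18 g
malt extract: 14.6 g/L × 0.429 L = 6.26 g

ammonium chloride 0.85 g; sodium nitrate 2.89 g; potassium chloride 1.26 g; tryptone 9.18 g; malt extract 6.26 g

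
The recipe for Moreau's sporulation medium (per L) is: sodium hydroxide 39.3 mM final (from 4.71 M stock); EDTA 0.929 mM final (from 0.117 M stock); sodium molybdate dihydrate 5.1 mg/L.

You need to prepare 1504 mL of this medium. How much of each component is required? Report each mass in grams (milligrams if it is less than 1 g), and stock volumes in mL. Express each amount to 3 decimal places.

sodium hydroxide 12.549 mL; EDTA 11.942 mL; sodium molybdate dihydrate 7.670 mg

Target volume = 1504 mL = 1.504 L.
sodium hydroxide: C1V1 = C2V2 → 39.3 mM × 1504 mL ÷ 4710 mM = 12.549 mL
EDTA: C1V1 = C2V2 → 0.929 mM × 1504 mL ÷ 117 mM = 11.942 mL
sodium molybdate dihydrate: 5.1 mg/L × 1.504 L = 7.670 mg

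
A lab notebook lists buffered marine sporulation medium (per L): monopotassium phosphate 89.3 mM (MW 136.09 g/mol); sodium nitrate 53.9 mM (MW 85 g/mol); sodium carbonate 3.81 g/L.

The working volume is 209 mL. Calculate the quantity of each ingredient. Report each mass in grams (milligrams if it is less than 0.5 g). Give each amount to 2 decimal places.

monopotassium phosphate 2.54 g; sodium nitrate 0.96 g; sodium carbonate 0.80 g

Scale factor relative to 1 L: 0.209.
monopotassium phosphate: 89.3 mmol/L × 136.09 g/mol × 0.209 L ÷ 1000 = 2.54 g
sodium nitrate: 53.9 mmol/L × 85 g/mol × 0.209 L ÷ 1000 = 0.96 g
sodium carbonate: 3.81 g/L × 0.209 L = 0.80 g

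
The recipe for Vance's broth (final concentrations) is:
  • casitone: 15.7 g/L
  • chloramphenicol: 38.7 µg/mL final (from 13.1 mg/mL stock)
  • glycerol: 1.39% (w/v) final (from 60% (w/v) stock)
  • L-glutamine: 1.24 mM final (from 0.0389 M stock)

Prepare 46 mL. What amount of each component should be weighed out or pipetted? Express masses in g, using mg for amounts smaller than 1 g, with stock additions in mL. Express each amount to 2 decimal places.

casitone 722.20 mg; chloramphenicol 0.14 mL; glycerol 1.07 mL; L-glutamine 1.47 mL

Scale factor relative to 1 L: 0.046.
casitone: 15.7 g/L × 0.046 L = 0.7222 g = 722.20 mg
chloramphenicol: V = C2·V2/C1 = 38.7 µg/mL × 46 mL ÷ 13100 µg/mL = 0.14 mL
glycerol: V = C2·V2/C1 = 1.39% ÷ 60% × 46 mL = 1.07 mL
L-glutamine: V = C2·V2/C1 = 1.24 mM × 46 mL ÷ 38.9 mM = 1.47 mL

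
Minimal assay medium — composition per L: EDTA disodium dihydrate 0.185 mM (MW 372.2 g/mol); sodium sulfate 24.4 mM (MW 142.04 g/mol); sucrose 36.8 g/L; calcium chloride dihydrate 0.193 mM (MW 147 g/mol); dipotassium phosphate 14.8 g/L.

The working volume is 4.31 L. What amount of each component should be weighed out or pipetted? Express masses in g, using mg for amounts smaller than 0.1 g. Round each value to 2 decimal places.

Working volume: 4.31 L.
EDTA disodium dihydrate: 0.185 mmol/L × 372.2 g/mol × 4.31 L ÷ 1000 = 0.30 g
sodium sulfate: 24.4 mmol/L × 142.04 g/mol × 4.31 L ÷ 1000 = 14.94 g
sucrose: 36.8 g/L × 4.31 L = 158.61 g
calcium chloride dihydrate: 0.193 mmol/L × 147 g/mol × 4.31 L ÷ 1000 = 0.12 g
dipotassium phosphate: 14.8 g/L × 4.31 L = 63.79 g

EDTA disodium dihydrate 0.30 g; sodium sulfate 14.94 g; sucrose 158.61 g; calcium chloride dihydrate 0.12 g; dipotassium phosphate 63.79 g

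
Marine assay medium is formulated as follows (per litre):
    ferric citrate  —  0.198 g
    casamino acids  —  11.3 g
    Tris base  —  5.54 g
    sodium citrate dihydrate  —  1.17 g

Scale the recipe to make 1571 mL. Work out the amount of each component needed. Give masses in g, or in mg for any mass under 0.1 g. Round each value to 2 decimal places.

ferric citrate 0.31 g; casamino acids 17.75 g; Tris base 8.70 g; sodium citrate dihydrate 1.84 g

Scale factor = 1571 mL / 1000 mL = 1.571.
ferric citrate: 0.198 g × (1571 mL / 1000 mL) = 0.31 g
casamino acids: 11.3 g × (1571 mL / 1000 mL) = 17.75 g
Tris base: 5.54 g × (1571 mL / 1000 mL) = 8.70 g
sodium citrate dihydrate: 1.17 g × (1571 mL / 1000 mL) = 1.84 g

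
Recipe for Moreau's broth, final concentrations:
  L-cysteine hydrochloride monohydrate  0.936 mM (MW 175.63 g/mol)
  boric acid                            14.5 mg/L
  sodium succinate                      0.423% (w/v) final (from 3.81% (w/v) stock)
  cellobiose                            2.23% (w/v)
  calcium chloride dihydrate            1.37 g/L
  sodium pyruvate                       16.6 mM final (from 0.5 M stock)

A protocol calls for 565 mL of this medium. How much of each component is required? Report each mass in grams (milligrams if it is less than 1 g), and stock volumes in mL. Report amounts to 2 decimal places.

L-cysteine hydrochloride monohydrate 92.88 mg; boric acid 8.19 mg; sodium succinate 62.73 mL; cellobiose 12.60 g; calcium chloride dihydrate 774.05 mg; sodium pyruvate 18.76 mL

Scale factor relative to 1 L: 0.565.
L-cysteine hydrochloride monohydrate: 0.936 mmol/L × 175.63 mg/mmol × 0.565 L = 92.88 mg
boric acid: 14.5 mg/L × 0.565 L = 8.19 mg
sodium succinate: C1V1 = C2V2 → 0.423% ÷ 3.81% × 565 mL = 62.73 mL
cellobiose: 2.23% w/v = 22.3 g/L → 22.3 × 0.565 L = 12.60 g
calcium chloride dihydrate: 1.37 g/L × 0.565 L = 0.77405 g = 774.05 mg
sodium pyruvate: dilute stock: 16.6 mM × 565 mL ÷ 500 mM = 18.76 mL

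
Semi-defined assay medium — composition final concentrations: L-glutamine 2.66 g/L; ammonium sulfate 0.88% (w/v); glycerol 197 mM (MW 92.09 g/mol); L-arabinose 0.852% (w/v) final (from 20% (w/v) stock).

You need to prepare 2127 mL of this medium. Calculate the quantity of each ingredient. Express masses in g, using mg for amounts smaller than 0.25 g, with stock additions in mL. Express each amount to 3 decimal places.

Scale factor relative to 1 L: 2.127.
L-glutamine: 2.66 g/L × 2.127 L = 5.658 g
ammonium sulfate: 0.88 g per 100 mL × 2127 mL ÷ 100 = 18.718 g
glycerol: 197 mmol/L × 92.09 g/mol × 2.127 L ÷ 1000 = 38.587 g
L-arabinose: V = C2·V2/C1 = 0.852% ÷ 20% × 2127 mL = 90.610 mL

L-glutamine 5.658 g; ammonium sulfate 18.718 g; glycerol 38.587 g; L-arabinose 90.610 mL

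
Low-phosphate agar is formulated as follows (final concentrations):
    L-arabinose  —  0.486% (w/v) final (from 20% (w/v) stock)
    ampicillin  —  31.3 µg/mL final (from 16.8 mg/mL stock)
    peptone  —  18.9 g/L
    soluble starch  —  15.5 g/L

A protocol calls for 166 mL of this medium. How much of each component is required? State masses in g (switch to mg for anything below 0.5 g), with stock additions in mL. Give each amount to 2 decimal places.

L-arabinose 4.03 mL; ampicillin 0.31 mL; peptone 3.14 g; soluble starch 2.57 g

Working volume: 166 mL = 0.166 L.
L-arabinose: V = C2·V2/C1 = 0.486% ÷ 20% × 166 mL = 4.03 mL
ampicillin: V = C2·V2/C1 = 31.3 µg/mL × 166 mL ÷ 16800 µg/mL = 0.31 mL
peptone: 18.9 g/L × 0.166 L = 3.14 g
soluble starch: 15.5 g/L × 0.166 L = 2.57 g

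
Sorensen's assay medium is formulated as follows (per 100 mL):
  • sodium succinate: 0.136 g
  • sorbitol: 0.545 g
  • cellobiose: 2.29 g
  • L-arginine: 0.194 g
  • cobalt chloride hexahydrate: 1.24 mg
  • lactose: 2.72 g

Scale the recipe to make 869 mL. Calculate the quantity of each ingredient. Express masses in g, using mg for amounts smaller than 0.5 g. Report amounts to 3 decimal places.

Ratio of target to recipe volume: 869 / 100 = 8.69.
sodium succinate: 0.136 g × (869 mL / 100 mL) = 1.182 g
sorbitol: 0.545 g × (869 mL / 100 mL) = 4.736 g
cellobiose: 2.29 g × (869 mL / 100 mL) = 19.900 g
L-arginine: 0.194 g × (869 mL / 100 mL) = 1.686 g
cobalt chloride hexahydrate: 1.24 mg × (869 mL / 100 mL) = 10.776 mg
lactose: 2.72 g × (869 mL / 100 mL) = 23.637 g

sodium succinate 1.182 g; sorbitol 4.736 g; cellobiose 19.900 g; L-arginine 1.686 g; cobalt chloride hexahydrate 10.776 mg; lactose 23.637 g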